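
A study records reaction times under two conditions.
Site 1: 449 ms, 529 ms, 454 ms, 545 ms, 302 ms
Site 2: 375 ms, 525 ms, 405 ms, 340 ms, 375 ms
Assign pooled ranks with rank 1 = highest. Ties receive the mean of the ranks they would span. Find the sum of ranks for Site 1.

Sorted (descending): 545, 529, 525, 454, 449, 405, 375, 375, 340, 302
The 2 values of 375 occupy positions 7–8 → average rank (7+8)/2 = 7.5.
Site 1 values → pooled ranks: 449→5, 529→2, 454→4, 545→1, 302→10
Rank sum = 5 + 2 + 4 + 1 + 10 = 22

22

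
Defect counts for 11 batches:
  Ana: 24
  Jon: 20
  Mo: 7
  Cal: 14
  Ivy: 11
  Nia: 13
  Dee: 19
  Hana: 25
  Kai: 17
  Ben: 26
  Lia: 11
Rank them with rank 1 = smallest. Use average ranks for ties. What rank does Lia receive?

Sorted (ascending): 7, 11, 11, 13, 14, 17, 19, 20, 24, 25, 26
The 2 values of 11 occupy positions 2–3 → average rank (2+3)/2 = 2.5.
Lia has value 11 → rank 2.5.

2.5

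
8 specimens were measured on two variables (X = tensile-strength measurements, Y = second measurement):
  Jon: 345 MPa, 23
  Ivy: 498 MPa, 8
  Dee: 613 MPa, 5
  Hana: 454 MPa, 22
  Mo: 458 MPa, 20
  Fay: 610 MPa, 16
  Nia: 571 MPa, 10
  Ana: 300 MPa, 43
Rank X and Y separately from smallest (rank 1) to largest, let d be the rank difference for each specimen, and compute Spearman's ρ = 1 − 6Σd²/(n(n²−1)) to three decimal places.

-0.905

Ranks of variable 1: 2, 5, 8, 3, 4, 7, 6, 1
Ranks of variable 2: 7, 2, 1, 6, 5, 4, 3, 8
d = r₁ − r₂: -5, 3, 7, -3, -1, 3, 3, -7
d²: 25, 9, 49, 9, 1, 9, 9, 49; Σd² = 160
ρ = 1 − 6·160/(8·63) = 1 − 960/504 = -0.905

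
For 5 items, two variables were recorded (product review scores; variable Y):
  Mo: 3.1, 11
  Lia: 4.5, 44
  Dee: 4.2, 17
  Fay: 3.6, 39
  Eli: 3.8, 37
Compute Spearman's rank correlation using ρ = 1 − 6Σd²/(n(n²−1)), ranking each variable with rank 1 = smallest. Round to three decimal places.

Ranks of variable 1: 1, 5, 4, 2, 3
Ranks of variable 2: 1, 5, 2, 4, 3
d = r₁ − r₂: 0, 0, 2, -2, 0
d²: 0, 0, 4, 4, 0; Σd² = 8
ρ = 1 − 6·8/(5·24) = 1 − 48/120 = 0.600

0.600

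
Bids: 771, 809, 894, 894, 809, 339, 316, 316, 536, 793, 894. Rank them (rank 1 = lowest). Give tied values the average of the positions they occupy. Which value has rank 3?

339

Sorted (ascending): 316, 316, 339, 536, 771, 793, 809, 809, 894, 894, 894
The 2 values of 316 occupy positions 1–2 → average rank (1+2)/2 = 1.5.
The 2 values of 809 occupy positions 7–8 → average rank (7+8)/2 = 7.5.
The 3 values of 894 occupy positions 9–11 → average rank 10.
Rank 3 → value 339.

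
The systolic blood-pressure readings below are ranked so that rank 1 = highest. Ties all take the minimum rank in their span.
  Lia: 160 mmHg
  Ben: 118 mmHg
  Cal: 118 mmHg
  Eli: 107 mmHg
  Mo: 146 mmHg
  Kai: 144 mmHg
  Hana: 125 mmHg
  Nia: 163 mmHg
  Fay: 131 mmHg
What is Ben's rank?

7

Sorted (descending): 163, 160, 146, 144, 131, 125, 118, 118, 107
The 2 values of 118 occupy positions 7–8 → each gets rank 7.
Ben has value 118 mmHg → rank 7.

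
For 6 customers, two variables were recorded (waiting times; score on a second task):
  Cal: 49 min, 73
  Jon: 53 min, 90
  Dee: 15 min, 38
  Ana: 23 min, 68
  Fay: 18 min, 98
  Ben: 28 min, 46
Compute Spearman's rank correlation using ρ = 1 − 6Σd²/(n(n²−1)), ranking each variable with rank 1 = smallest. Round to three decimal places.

Ranks of variable 1: 5, 6, 1, 3, 2, 4
Ranks of variable 2: 4, 5, 1, 3, 6, 2
d = r₁ − r₂: 1, 1, 0, 0, -4, 2
d²: 1, 1, 0, 0, 16, 4; Σd² = 22
ρ = 1 − 6·22/(6·35) = 1 − 132/210 = 0.371

0.371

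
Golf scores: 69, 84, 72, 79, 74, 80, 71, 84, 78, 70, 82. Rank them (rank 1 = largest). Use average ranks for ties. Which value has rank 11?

Sorted (descending): 84, 84, 82, 80, 79, 78, 74, 72, 71, 70, 69
The 2 values of 84 occupy positions 1–2 → average rank (1+2)/2 = 1.5.
Rank 11 → value 69.

69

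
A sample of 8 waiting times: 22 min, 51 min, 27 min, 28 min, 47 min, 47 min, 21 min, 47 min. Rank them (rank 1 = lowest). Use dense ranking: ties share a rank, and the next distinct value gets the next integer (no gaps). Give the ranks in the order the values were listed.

Sorted (ascending): 21, 22, 27, 28, 47, 47, 47, 51
The 3 values of 47 share dense rank 5.
Remaining distinct values take the next consecutive integers.

2, 6, 3, 4, 5, 5, 1, 5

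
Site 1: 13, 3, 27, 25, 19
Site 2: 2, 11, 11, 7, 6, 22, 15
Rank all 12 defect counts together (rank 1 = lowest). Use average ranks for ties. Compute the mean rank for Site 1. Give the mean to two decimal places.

Sorted (ascending): 2, 3, 6, 7, 11, 11, 13, 15, 19, 22, 25, 27
The 2 values of 11 occupy positions 5–6 → average rank (5+6)/2 = 5.5.
Site 1 values → pooled ranks: 13→7, 3→2, 27→12, 25→11, 19→9
Mean rank = (7 + 2 + 12 + 11 + 9) / 5 = 8.20

8.20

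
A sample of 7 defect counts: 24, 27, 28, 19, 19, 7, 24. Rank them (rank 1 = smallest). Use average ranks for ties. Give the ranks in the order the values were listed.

4.5, 6, 7, 2.5, 2.5, 1, 4.5

Sorted (ascending): 7, 19, 19, 24, 24, 27, 28
The 2 values of 19 occupy positions 2–3 → average rank (2+3)/2 = 2.5.
The 2 values of 24 occupy positions 4–5 → average rank (4+5)/2 = 4.5.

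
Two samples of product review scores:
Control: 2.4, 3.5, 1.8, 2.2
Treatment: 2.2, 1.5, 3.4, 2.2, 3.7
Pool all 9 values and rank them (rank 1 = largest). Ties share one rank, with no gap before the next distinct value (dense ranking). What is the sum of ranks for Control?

Sorted (descending): 3.7, 3.5, 3.4, 2.4, 2.2, 2.2, 2.2, 1.8, 1.5
The 3 values of 2.2 share dense rank 5.
Remaining distinct values take the next consecutive integers.
Control values → pooled ranks: 2.4→4, 3.5→2, 1.8→6, 2.2→5
Rank sum = 4 + 2 + 6 + 5 = 17

17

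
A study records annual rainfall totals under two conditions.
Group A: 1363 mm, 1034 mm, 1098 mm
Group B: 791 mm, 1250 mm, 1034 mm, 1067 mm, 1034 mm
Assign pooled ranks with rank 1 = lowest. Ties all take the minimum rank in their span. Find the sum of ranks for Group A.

Sorted (ascending): 791, 1034, 1034, 1034, 1067, 1098, 1250, 1363
The 3 values of 1034 occupy positions 2–4 → each gets rank 2.
Group A values → pooled ranks: 1363→8, 1034→2, 1098→6
Rank sum = 8 + 2 + 6 = 16

16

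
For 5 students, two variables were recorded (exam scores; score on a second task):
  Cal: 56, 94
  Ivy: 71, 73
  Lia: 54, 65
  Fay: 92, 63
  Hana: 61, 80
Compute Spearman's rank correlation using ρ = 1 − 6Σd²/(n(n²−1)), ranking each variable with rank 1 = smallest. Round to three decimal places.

Ranks of variable 1: 2, 4, 1, 5, 3
Ranks of variable 2: 5, 3, 2, 1, 4
d = r₁ − r₂: -3, 1, -1, 4, -1
d²: 9, 1, 1, 16, 1; Σd² = 28
ρ = 1 − 6·28/(5·24) = 1 − 168/120 = -0.400

-0.400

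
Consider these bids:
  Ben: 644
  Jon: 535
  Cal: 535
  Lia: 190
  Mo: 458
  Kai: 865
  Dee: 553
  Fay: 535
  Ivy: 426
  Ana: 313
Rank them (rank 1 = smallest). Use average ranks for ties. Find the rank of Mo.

Sorted (ascending): 190, 313, 426, 458, 535, 535, 535, 553, 644, 865
The 3 values of 535 occupy positions 5–7 → average rank 6.
Mo has value 458 → rank 4.

4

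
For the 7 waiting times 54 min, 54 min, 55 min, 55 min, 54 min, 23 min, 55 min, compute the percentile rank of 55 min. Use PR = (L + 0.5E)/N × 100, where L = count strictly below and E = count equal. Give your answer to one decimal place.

N = 7.
Strictly below 55: 4. Equal to 55: 3.
PR = (4 + 0.5·3)/7 × 100 = 78.6

78.6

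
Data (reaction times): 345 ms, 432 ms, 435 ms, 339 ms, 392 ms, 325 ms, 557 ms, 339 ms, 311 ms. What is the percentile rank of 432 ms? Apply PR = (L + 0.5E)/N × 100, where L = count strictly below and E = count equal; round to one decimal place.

72.2

N = 9.
Strictly below 432: 6. Equal to 432: 1.
PR = (6 + 0.5·1)/9 × 100 = 72.2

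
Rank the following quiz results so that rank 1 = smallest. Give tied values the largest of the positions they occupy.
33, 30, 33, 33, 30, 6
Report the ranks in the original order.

Sorted (ascending): 6, 30, 30, 33, 33, 33
The 2 values of 30 occupy positions 2–3 → each gets rank 3.
The 3 values of 33 occupy positions 4–6 → each gets rank 6.

6, 3, 6, 6, 3, 1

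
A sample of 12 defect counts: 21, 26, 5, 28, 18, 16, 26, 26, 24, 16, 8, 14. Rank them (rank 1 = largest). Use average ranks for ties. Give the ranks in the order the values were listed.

Sorted (descending): 28, 26, 26, 26, 24, 21, 18, 16, 16, 14, 8, 5
The 3 values of 26 occupy positions 2–4 → average rank 3.
The 2 values of 16 occupy positions 8–9 → average rank (8+9)/2 = 8.5.

6, 3, 12, 1, 7, 8.5, 3, 3, 5, 8.5, 11, 10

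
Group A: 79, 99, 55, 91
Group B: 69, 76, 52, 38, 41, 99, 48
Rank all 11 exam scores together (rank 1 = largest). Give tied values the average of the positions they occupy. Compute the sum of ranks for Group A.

15.5

Sorted (descending): 99, 99, 91, 79, 76, 69, 55, 52, 48, 41, 38
The 2 values of 99 occupy positions 1–2 → average rank (1+2)/2 = 1.5.
Group A values → pooled ranks: 79→4, 99→1.5, 55→7, 91→3
Rank sum = 4 + 1.5 + 7 + 3 = 15.5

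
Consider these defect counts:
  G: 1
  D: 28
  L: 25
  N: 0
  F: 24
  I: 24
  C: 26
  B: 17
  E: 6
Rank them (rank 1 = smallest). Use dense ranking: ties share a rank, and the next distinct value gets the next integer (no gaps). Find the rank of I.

Sorted (ascending): 0, 1, 6, 17, 24, 24, 25, 26, 28
The 2 values of 24 share dense rank 5.
Remaining distinct values take the next consecutive integers.
I has value 24 → rank 5.

5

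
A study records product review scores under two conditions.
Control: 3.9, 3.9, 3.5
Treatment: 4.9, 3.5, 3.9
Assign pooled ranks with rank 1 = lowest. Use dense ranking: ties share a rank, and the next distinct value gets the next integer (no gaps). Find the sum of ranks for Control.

5

Sorted (ascending): 3.5, 3.5, 3.9, 3.9, 3.9, 4.9
The 2 values of 3.5 share dense rank 1.
The 3 values of 3.9 share dense rank 2.
Remaining distinct values take the next consecutive integers.
Control values → pooled ranks: 3.9→2, 3.9→2, 3.5→1
Rank sum = 2 + 2 + 1 = 5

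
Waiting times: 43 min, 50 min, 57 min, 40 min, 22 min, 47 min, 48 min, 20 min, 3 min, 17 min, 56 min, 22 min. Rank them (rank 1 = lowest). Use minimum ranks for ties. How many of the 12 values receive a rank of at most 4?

Sorted (ascending): 3, 17, 20, 22, 22, 40, 43, 47, 48, 50, 56, 57
The 2 values of 22 occupy positions 4–5 → each gets rank 4.
Ranks ≤ 4: {1, 2, 3, 4, 4} → 5 values.

5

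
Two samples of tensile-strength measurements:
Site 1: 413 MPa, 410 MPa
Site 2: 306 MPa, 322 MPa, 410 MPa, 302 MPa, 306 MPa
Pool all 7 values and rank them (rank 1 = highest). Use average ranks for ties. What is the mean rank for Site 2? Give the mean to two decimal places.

Sorted (descending): 413, 410, 410, 322, 306, 306, 302
The 2 values of 410 occupy positions 2–3 → average rank (2+3)/2 = 2.5.
The 2 values of 306 occupy positions 5–6 → average rank (5+6)/2 = 5.5.
Site 2 values → pooled ranks: 306→5.5, 322→4, 410→2.5, 302→7, 306→5.5
Mean rank = (5.5 + 4 + 2.5 + 7 + 5.5) / 5 = 4.90

4.90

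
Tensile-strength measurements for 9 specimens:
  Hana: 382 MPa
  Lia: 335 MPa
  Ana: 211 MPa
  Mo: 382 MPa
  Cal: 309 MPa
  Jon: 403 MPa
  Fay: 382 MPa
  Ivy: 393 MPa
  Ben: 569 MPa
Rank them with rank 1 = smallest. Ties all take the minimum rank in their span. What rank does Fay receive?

Sorted (ascending): 211, 309, 335, 382, 382, 382, 393, 403, 569
The 3 values of 382 occupy positions 4–6 → each gets rank 4.
Fay has value 382 MPa → rank 4.

4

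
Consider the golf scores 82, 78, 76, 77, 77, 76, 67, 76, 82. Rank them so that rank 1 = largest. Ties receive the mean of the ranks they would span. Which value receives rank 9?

67

Sorted (descending): 82, 82, 78, 77, 77, 76, 76, 76, 67
The 2 values of 82 occupy positions 1–2 → average rank (1+2)/2 = 1.5.
The 2 values of 77 occupy positions 4–5 → average rank (4+5)/2 = 4.5.
The 3 values of 76 occupy positions 6–8 → average rank 7.
Rank 9 → value 67.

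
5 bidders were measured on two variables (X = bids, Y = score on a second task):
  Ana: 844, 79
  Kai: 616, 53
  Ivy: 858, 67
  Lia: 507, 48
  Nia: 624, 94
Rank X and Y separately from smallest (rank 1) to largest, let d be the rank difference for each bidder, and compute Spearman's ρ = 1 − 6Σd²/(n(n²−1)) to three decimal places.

0.600

Ranks of variable 1: 4, 2, 5, 1, 3
Ranks of variable 2: 4, 2, 3, 1, 5
d = r₁ − r₂: 0, 0, 2, 0, -2
d²: 0, 0, 4, 0, 4; Σd² = 8
ρ = 1 − 6·8/(5·24) = 1 − 48/120 = 0.600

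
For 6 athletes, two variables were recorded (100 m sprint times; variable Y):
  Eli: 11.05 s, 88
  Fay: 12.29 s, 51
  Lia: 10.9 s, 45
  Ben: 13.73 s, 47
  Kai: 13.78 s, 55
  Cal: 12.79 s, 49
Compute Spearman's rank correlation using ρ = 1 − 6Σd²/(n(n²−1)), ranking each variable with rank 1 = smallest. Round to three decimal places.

Ranks of variable 1: 2, 3, 1, 5, 6, 4
Ranks of variable 2: 6, 4, 1, 2, 5, 3
d = r₁ − r₂: -4, -1, 0, 3, 1, 1
d²: 16, 1, 0, 9, 1, 1; Σd² = 28
ρ = 1 − 6·28/(6·35) = 1 − 168/210 = 0.200

0.200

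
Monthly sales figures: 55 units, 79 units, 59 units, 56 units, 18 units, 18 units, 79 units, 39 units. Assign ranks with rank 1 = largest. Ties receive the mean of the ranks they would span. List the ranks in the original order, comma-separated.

Sorted (descending): 79, 79, 59, 56, 55, 39, 18, 18
The 2 values of 79 occupy positions 1–2 → average rank (1+2)/2 = 1.5.
The 2 values of 18 occupy positions 7–8 → average rank (7+8)/2 = 7.5.

5, 1.5, 3, 4, 7.5, 7.5, 1.5, 6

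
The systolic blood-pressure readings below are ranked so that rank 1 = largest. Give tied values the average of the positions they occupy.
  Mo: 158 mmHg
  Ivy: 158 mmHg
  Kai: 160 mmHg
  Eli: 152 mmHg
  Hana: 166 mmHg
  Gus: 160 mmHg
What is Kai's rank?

2.5

Sorted (descending): 166, 160, 160, 158, 158, 152
The 2 values of 160 occupy positions 2–3 → average rank (2+3)/2 = 2.5.
The 2 values of 158 occupy positions 4–5 → average rank (4+5)/2 = 4.5.
Kai has value 160 mmHg → rank 2.5.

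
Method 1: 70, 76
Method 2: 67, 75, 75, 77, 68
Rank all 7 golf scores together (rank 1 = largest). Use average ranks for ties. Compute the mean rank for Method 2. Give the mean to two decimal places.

Sorted (descending): 77, 76, 75, 75, 70, 68, 67
The 2 values of 75 occupy positions 3–4 → average rank (3+4)/2 = 3.5.
Method 2 values → pooled ranks: 67→7, 75→3.5, 75→3.5, 77→1, 68→6
Mean rank = (7 + 3.5 + 3.5 + 1 + 6) / 5 = 4.20

4.20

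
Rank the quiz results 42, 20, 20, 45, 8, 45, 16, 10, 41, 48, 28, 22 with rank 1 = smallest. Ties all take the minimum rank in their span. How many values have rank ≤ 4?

5

Sorted (ascending): 8, 10, 16, 20, 20, 22, 28, 41, 42, 45, 45, 48
The 2 values of 20 occupy positions 4–5 → each gets rank 4.
The 2 values of 45 occupy positions 10–11 → each gets rank 10.
Ranks ≤ 4: {1, 2, 3, 4, 4} → 5 values.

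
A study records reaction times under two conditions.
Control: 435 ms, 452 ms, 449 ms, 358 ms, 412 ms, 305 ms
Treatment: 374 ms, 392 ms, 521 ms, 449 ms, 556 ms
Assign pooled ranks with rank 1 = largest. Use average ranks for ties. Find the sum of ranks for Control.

41.5

Sorted (descending): 556, 521, 452, 449, 449, 435, 412, 392, 374, 358, 305
The 2 values of 449 occupy positions 4–5 → average rank (4+5)/2 = 4.5.
Control values → pooled ranks: 435→6, 452→3, 449→4.5, 358→10, 412→7, 305→11
Rank sum = 6 + 3 + 4.5 + 10 + 7 + 11 = 41.5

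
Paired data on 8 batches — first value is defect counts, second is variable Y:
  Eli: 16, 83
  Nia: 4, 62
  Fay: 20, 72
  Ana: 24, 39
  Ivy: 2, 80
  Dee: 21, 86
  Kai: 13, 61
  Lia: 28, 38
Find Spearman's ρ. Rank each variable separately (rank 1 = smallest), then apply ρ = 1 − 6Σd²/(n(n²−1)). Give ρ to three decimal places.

Ranks of variable 1: 4, 2, 5, 7, 1, 6, 3, 8
Ranks of variable 2: 7, 4, 5, 2, 6, 8, 3, 1
d = r₁ − r₂: -3, -2, 0, 5, -5, -2, 0, 7
d²: 9, 4, 0, 25, 25, 4, 0, 49; Σd² = 116
ρ = 1 − 6·116/(8·63) = 1 − 696/504 = -0.381

-0.381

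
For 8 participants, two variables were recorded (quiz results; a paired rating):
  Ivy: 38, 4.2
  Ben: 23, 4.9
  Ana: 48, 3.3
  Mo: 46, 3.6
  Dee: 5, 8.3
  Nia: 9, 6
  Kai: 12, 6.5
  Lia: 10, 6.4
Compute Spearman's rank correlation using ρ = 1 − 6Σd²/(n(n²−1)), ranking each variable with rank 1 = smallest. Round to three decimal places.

-0.905

Ranks of variable 1: 6, 5, 8, 7, 1, 2, 4, 3
Ranks of variable 2: 3, 4, 1, 2, 8, 5, 7, 6
d = r₁ − r₂: 3, 1, 7, 5, -7, -3, -3, -3
d²: 9, 1, 49, 25, 49, 9, 9, 9; Σd² = 160
ρ = 1 − 6·160/(8·63) = 1 − 960/504 = -0.905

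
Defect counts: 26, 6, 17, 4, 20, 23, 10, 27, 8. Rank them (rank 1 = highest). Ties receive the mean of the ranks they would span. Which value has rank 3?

23

Sorted (descending): 27, 26, 23, 20, 17, 10, 8, 6, 4
No ties — each value takes its position as its rank.
Rank 3 → value 23.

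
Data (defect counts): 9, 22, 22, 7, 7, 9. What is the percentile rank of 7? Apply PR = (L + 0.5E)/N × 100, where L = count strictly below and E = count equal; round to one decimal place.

16.7

N = 6.
Strictly below 7: 0. Equal to 7: 2.
PR = (0 + 0.5·2)/6 × 100 = 16.7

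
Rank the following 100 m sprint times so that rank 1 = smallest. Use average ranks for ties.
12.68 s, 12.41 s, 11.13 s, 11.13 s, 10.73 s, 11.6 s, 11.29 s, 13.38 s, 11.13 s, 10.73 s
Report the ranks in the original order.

9, 8, 4, 4, 1.5, 7, 6, 10, 4, 1.5

Sorted (ascending): 10.73, 10.73, 11.13, 11.13, 11.13, 11.29, 11.6, 12.41, 12.68, 13.38
The 2 values of 10.73 occupy positions 1–2 → average rank (1+2)/2 = 1.5.
The 3 values of 11.13 occupy positions 3–5 → average rank 4.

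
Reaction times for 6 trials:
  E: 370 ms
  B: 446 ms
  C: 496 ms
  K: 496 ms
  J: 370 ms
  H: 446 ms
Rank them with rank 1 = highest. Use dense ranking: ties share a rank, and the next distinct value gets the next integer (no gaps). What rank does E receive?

3

Sorted (descending): 496, 496, 446, 446, 370, 370
The 2 values of 496 share dense rank 1.
The 2 values of 446 share dense rank 2.
The 2 values of 370 share dense rank 3.
E has value 370 ms → rank 3.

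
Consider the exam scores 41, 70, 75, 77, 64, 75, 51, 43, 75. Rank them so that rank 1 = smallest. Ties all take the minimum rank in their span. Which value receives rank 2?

Sorted (ascending): 41, 43, 51, 64, 70, 75, 75, 75, 77
The 3 values of 75 occupy positions 6–8 → each gets rank 6.
Rank 2 → value 43.

43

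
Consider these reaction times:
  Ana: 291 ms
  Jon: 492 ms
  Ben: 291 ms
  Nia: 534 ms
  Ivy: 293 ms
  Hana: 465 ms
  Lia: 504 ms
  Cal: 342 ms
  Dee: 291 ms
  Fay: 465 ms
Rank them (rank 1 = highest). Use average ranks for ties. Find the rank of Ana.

9

Sorted (descending): 534, 504, 492, 465, 465, 342, 293, 291, 291, 291
The 2 values of 465 occupy positions 4–5 → average rank (4+5)/2 = 4.5.
The 3 values of 291 occupy positions 8–10 → average rank 9.
Ana has value 291 ms → rank 9.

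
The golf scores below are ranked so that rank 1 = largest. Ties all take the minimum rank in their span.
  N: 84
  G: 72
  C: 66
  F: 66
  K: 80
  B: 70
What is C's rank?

5

Sorted (descending): 84, 80, 72, 70, 66, 66
The 2 values of 66 occupy positions 5–6 → each gets rank 5.
C has value 66 → rank 5.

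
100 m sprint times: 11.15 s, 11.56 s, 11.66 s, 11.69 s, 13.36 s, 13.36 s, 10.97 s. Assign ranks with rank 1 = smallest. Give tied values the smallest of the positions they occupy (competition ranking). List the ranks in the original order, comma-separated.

Sorted (ascending): 10.97, 11.15, 11.56, 11.66, 11.69, 13.36, 13.36
The 2 values of 13.36 occupy positions 6–7 → each gets rank 6.

2, 3, 4, 5, 6, 6, 1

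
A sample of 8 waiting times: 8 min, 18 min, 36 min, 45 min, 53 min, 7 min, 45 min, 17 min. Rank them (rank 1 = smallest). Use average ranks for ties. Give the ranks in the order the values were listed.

Sorted (ascending): 7, 8, 17, 18, 36, 45, 45, 53
The 2 values of 45 occupy positions 6–7 → average rank (6+7)/2 = 6.5.

2, 4, 5, 6.5, 8, 1, 6.5, 3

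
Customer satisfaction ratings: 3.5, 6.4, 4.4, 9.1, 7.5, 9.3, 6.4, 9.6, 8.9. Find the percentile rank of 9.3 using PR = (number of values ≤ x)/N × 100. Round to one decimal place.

88.9

N = 9.
Strictly below 9.3: 7. Equal to 9.3: 1.
PR = 8/9 × 100 = 88.9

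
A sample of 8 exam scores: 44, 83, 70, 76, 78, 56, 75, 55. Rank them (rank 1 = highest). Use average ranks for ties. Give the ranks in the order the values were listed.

Sorted (descending): 83, 78, 76, 75, 70, 56, 55, 44
No ties — each value takes its position as its rank.

8, 1, 5, 3, 2, 6, 4, 7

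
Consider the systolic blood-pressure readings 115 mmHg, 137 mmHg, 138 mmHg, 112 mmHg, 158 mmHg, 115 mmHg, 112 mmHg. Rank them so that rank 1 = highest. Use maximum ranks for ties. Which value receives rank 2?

138

Sorted (descending): 158, 138, 137, 115, 115, 112, 112
The 2 values of 115 occupy positions 4–5 → each gets rank 5.
The 2 values of 112 occupy positions 6–7 → each gets rank 7.
Rank 2 → value 138.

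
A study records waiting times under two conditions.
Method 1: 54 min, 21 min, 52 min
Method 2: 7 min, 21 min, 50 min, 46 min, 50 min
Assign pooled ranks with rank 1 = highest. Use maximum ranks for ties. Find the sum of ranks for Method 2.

28

Sorted (descending): 54, 52, 50, 50, 46, 21, 21, 7
The 2 values of 50 occupy positions 3–4 → each gets rank 4.
The 2 values of 21 occupy positions 6–7 → each gets rank 7.
Method 2 values → pooled ranks: 7→8, 21→7, 50→4, 46→5, 50→4
Rank sum = 8 + 7 + 4 + 5 + 4 = 28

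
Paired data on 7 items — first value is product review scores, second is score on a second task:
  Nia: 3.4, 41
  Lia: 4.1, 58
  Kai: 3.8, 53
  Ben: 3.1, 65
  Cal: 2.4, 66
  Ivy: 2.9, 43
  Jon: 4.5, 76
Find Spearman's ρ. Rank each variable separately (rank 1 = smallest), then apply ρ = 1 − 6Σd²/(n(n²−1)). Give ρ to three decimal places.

0.179

Ranks of variable 1: 4, 6, 5, 3, 1, 2, 7
Ranks of variable 2: 1, 4, 3, 5, 6, 2, 7
d = r₁ − r₂: 3, 2, 2, -2, -5, 0, 0
d²: 9, 4, 4, 4, 25, 0, 0; Σd² = 46
ρ = 1 − 6·46/(7·48) = 1 − 276/336 = 0.179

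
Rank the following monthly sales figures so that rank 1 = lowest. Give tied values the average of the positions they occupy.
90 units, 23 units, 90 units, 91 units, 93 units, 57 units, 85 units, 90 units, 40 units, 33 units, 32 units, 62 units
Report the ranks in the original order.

Sorted (ascending): 23, 32, 33, 40, 57, 62, 85, 90, 90, 90, 91, 93
The 3 values of 90 occupy positions 8–10 → average rank 9.

9, 1, 9, 11, 12, 5, 7, 9, 4, 3, 2, 6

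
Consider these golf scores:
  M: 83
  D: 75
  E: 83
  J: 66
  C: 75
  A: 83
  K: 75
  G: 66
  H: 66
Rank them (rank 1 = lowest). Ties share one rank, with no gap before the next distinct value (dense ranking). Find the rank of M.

Sorted (ascending): 66, 66, 66, 75, 75, 75, 83, 83, 83
The 3 values of 66 share dense rank 1.
The 3 values of 75 share dense rank 2.
The 3 values of 83 share dense rank 3.
M has value 83 → rank 3.

3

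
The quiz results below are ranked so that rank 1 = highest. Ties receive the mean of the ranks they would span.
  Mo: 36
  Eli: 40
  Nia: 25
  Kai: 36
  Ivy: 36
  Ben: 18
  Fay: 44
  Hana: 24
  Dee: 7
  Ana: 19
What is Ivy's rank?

Sorted (descending): 44, 40, 36, 36, 36, 25, 24, 19, 18, 7
The 3 values of 36 occupy positions 3–5 → average rank 4.
Ivy has value 36 → rank 4.

4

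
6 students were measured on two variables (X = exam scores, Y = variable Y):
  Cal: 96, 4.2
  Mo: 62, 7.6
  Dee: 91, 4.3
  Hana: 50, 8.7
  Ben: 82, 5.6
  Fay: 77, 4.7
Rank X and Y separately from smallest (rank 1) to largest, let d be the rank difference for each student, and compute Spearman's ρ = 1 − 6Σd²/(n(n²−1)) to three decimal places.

Ranks of variable 1: 6, 2, 5, 1, 4, 3
Ranks of variable 2: 1, 5, 2, 6, 4, 3
d = r₁ − r₂: 5, -3, 3, -5, 0, 0
d²: 25, 9, 9, 25, 0, 0; Σd² = 68
ρ = 1 − 6·68/(6·35) = 1 − 408/210 = -0.943

-0.943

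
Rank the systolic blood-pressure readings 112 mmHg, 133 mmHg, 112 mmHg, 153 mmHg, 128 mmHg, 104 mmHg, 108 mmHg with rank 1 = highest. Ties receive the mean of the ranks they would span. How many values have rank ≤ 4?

3

Sorted (descending): 153, 133, 128, 112, 112, 108, 104
The 2 values of 112 occupy positions 4–5 → average rank (4+5)/2 = 4.5.
Ranks ≤ 4: {1, 2, 3} → 3 values.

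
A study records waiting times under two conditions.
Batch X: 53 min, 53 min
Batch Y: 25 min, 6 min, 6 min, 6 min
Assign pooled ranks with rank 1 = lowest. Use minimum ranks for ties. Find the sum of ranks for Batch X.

10

Sorted (ascending): 6, 6, 6, 25, 53, 53
The 3 values of 6 occupy positions 1–3 → each gets rank 1.
The 2 values of 53 occupy positions 5–6 → each gets rank 5.
Batch X values → pooled ranks: 53→5, 53→5
Rank sum = 5 + 5 = 10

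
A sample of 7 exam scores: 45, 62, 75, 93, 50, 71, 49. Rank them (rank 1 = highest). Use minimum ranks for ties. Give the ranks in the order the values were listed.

Sorted (descending): 93, 75, 71, 62, 50, 49, 45
No ties — each value takes its position as its rank.

7, 4, 2, 1, 5, 3, 6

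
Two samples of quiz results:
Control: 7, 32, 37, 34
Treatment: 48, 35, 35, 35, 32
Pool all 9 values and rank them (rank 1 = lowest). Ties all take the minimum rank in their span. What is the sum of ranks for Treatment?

26

Sorted (ascending): 7, 32, 32, 34, 35, 35, 35, 37, 48
The 2 values of 32 occupy positions 2–3 → each gets rank 2.
The 3 values of 35 occupy positions 5–7 → each gets rank 5.
Treatment values → pooled ranks: 48→9, 35→5, 35→5, 35→5, 32→2
Rank sum = 9 + 5 + 5 + 5 + 2 = 26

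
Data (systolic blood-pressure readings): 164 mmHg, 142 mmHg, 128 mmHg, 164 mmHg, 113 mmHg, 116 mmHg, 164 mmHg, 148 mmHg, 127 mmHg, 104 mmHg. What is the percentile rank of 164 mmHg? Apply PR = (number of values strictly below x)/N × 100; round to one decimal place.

70.0

N = 10.
Strictly below 164: 7. Equal to 164: 3.
PR = 7/10 × 100 = 70.0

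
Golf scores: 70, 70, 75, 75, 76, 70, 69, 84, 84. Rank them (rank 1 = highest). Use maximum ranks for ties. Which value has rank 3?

76

Sorted (descending): 84, 84, 76, 75, 75, 70, 70, 70, 69
The 2 values of 84 occupy positions 1–2 → each gets rank 2.
The 2 values of 75 occupy positions 4–5 → each gets rank 5.
The 3 values of 70 occupy positions 6–8 → each gets rank 8.
Rank 3 → value 76.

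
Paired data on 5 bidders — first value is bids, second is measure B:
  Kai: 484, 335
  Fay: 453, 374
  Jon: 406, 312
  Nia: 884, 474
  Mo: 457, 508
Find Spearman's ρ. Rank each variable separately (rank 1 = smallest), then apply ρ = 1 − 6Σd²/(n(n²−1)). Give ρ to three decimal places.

0.500

Ranks of variable 1: 4, 2, 1, 5, 3
Ranks of variable 2: 2, 3, 1, 4, 5
d = r₁ − r₂: 2, -1, 0, 1, -2
d²: 4, 1, 0, 1, 4; Σd² = 10
ρ = 1 − 6·10/(5·24) = 1 − 60/120 = 0.500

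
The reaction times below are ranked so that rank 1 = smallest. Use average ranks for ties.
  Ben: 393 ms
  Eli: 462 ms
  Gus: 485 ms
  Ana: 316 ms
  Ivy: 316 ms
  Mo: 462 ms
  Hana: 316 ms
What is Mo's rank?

5.5

Sorted (ascending): 316, 316, 316, 393, 462, 462, 485
The 3 values of 316 occupy positions 1–3 → average rank 2.
The 2 values of 462 occupy positions 5–6 → average rank (5+6)/2 = 5.5.
Mo has value 462 ms → rank 5.5.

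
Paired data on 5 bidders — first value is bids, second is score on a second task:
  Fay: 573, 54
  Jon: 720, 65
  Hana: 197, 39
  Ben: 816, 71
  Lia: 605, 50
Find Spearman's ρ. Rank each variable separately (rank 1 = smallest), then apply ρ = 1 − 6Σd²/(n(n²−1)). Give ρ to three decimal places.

Ranks of variable 1: 2, 4, 1, 5, 3
Ranks of variable 2: 3, 4, 1, 5, 2
d = r₁ − r₂: -1, 0, 0, 0, 1
d²: 1, 0, 0, 0, 1; Σd² = 2
ρ = 1 − 6·2/(5·24) = 1 − 12/120 = 0.900

0.900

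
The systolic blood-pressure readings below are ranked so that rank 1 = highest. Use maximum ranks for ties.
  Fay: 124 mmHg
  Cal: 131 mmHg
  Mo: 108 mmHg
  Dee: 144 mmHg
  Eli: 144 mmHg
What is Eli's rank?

Sorted (descending): 144, 144, 131, 124, 108
The 2 values of 144 occupy positions 1–2 → each gets rank 2.
Eli has value 144 mmHg → rank 2.

2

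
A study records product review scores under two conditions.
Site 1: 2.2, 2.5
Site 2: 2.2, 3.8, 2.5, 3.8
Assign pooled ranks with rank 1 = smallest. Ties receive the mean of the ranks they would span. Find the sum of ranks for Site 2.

16

Sorted (ascending): 2.2, 2.2, 2.5, 2.5, 3.8, 3.8
The 2 values of 2.2 occupy positions 1–2 → average rank (1+2)/2 = 1.5.
The 2 values of 2.5 occupy positions 3–4 → average rank (3+4)/2 = 3.5.
The 2 values of 3.8 occupy positions 5–6 → average rank (5+6)/2 = 5.5.
Site 2 values → pooled ranks: 2.2→1.5, 3.8→5.5, 2.5→3.5, 3.8→5.5
Rank sum = 1.5 + 5.5 + 3.5 + 5.5 = 16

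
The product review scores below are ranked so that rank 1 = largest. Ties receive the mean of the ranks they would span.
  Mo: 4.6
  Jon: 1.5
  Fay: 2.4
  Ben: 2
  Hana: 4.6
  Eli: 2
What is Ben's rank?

Sorted (descending): 4.6, 4.6, 2.4, 2, 2, 1.5
The 2 values of 4.6 occupy positions 1–2 → average rank (1+2)/2 = 1.5.
The 2 values of 2 occupy positions 4–5 → average rank (4+5)/2 = 4.5.
Ben has value 2 → rank 4.5.

4.5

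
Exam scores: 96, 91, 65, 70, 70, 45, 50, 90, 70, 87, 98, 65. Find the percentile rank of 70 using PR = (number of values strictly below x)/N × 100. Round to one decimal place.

33.3

N = 12.
Strictly below 70: 4. Equal to 70: 3.
PR = 4/12 × 100 = 33.3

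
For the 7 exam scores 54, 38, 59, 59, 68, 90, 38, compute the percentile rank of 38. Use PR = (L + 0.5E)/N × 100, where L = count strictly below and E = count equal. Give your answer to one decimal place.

N = 7.
Strictly below 38: 0. Equal to 38: 2.
PR = (0 + 0.5·2)/7 × 100 = 14.3

14.3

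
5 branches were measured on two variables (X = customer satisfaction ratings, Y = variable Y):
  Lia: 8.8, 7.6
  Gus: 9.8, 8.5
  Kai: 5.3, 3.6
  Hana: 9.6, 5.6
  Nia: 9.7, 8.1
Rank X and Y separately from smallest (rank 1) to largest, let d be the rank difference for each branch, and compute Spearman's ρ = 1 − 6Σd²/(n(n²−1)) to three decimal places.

0.900

Ranks of variable 1: 2, 5, 1, 3, 4
Ranks of variable 2: 3, 5, 1, 2, 4
d = r₁ − r₂: -1, 0, 0, 1, 0
d²: 1, 0, 0, 1, 0; Σd² = 2
ρ = 1 − 6·2/(5·24) = 1 − 12/120 = 0.900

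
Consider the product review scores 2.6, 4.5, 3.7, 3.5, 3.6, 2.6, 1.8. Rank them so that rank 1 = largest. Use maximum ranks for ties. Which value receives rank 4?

Sorted (descending): 4.5, 3.7, 3.6, 3.5, 2.6, 2.6, 1.8
The 2 values of 2.6 occupy positions 5–6 → each gets rank 6.
Rank 4 → value 3.5.

3.5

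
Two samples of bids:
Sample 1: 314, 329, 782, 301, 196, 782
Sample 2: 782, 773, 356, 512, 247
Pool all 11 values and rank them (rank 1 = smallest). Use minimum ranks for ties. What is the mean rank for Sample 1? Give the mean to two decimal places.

Sorted (ascending): 196, 247, 301, 314, 329, 356, 512, 773, 782, 782, 782
The 3 values of 782 occupy positions 9–11 → each gets rank 9.
Sample 1 values → pooled ranks: 314→4, 329→5, 782→9, 301→3, 196→1, 782→9
Mean rank = (4 + 5 + 9 + 3 + 1 + 9) / 6 = 5.17

5.17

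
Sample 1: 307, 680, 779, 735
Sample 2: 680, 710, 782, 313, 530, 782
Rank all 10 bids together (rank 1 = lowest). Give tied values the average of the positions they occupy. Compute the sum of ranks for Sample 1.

20.5

Sorted (ascending): 307, 313, 530, 680, 680, 710, 735, 779, 782, 782
The 2 values of 680 occupy positions 4–5 → average rank (4+5)/2 = 4.5.
The 2 values of 782 occupy positions 9–10 → average rank (9+10)/2 = 9.5.
Sample 1 values → pooled ranks: 307→1, 680→4.5, 779→8, 735→7
Rank sum = 1 + 4.5 + 8 + 7 = 20.5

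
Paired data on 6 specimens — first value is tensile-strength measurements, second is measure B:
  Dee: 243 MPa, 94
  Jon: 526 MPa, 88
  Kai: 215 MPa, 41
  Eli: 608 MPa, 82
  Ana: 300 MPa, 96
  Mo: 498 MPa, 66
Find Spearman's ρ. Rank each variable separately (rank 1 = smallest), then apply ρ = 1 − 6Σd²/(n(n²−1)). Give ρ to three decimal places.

0.086

Ranks of variable 1: 2, 5, 1, 6, 3, 4
Ranks of variable 2: 5, 4, 1, 3, 6, 2
d = r₁ − r₂: -3, 1, 0, 3, -3, 2
d²: 9, 1, 0, 9, 9, 4; Σd² = 32
ρ = 1 − 6·32/(6·35) = 1 − 192/210 = 0.086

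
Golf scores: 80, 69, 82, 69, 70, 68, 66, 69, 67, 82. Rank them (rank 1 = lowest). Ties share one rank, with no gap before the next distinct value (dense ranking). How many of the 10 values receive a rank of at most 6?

Sorted (ascending): 66, 67, 68, 69, 69, 69, 70, 80, 82, 82
The 3 values of 69 share dense rank 4.
The 2 values of 82 share dense rank 7.
Remaining distinct values take the next consecutive integers.
Ranks ≤ 6: {1, 2, 3, 4, 4, 4, 5, 6} → 8 values.

8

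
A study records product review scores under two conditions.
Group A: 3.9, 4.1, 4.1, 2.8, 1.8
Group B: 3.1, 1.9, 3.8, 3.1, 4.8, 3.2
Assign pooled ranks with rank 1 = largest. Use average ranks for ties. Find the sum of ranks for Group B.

37

Sorted (descending): 4.8, 4.1, 4.1, 3.9, 3.8, 3.2, 3.1, 3.1, 2.8, 1.9, 1.8
The 2 values of 4.1 occupy positions 2–3 → average rank (2+3)/2 = 2.5.
The 2 values of 3.1 occupy positions 7–8 → average rank (7+8)/2 = 7.5.
Group B values → pooled ranks: 3.1→7.5, 1.9→10, 3.8→5, 3.1→7.5, 4.8→1, 3.2→6
Rank sum = 7.5 + 10 + 5 + 7.5 + 1 + 6 = 37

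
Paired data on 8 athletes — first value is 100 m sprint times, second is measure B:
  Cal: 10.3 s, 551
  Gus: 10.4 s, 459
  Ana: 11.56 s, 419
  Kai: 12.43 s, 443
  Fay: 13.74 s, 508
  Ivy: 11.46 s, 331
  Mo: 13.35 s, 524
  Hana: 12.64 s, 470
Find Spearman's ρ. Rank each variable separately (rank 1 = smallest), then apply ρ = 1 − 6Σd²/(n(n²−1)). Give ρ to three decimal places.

Ranks of variable 1: 1, 2, 4, 5, 8, 3, 7, 6
Ranks of variable 2: 8, 4, 2, 3, 6, 1, 7, 5
d = r₁ − r₂: -7, -2, 2, 2, 2, 2, 0, 1
d²: 49, 4, 4, 4, 4, 4, 0, 1; Σd² = 70
ρ = 1 − 6·70/(8·63) = 1 − 420/504 = 0.167

0.167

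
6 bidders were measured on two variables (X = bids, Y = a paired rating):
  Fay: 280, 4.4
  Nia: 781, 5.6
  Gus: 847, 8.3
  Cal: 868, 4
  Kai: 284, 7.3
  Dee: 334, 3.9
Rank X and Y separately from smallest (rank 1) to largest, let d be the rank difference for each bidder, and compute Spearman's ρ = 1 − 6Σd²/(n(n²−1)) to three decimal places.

Ranks of variable 1: 1, 4, 5, 6, 2, 3
Ranks of variable 2: 3, 4, 6, 2, 5, 1
d = r₁ − r₂: -2, 0, -1, 4, -3, 2
d²: 4, 0, 1, 16, 9, 4; Σd² = 34
ρ = 1 − 6·34/(6·35) = 1 − 204/210 = 0.029

0.029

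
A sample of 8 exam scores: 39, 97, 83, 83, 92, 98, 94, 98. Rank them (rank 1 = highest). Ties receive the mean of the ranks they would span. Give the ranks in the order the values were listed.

8, 3, 6.5, 6.5, 5, 1.5, 4, 1.5

Sorted (descending): 98, 98, 97, 94, 92, 83, 83, 39
The 2 values of 98 occupy positions 1–2 → average rank (1+2)/2 = 1.5.
The 2 values of 83 occupy positions 6–7 → average rank (6+7)/2 = 6.5.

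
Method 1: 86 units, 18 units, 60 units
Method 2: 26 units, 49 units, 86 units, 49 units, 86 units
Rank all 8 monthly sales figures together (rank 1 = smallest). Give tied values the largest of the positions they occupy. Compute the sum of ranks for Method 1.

14

Sorted (ascending): 18, 26, 49, 49, 60, 86, 86, 86
The 2 values of 49 occupy positions 3–4 → each gets rank 4.
The 3 values of 86 occupy positions 6–8 → each gets rank 8.
Method 1 values → pooled ranks: 86→8, 18→1, 60→5
Rank sum = 8 + 1 + 5 = 14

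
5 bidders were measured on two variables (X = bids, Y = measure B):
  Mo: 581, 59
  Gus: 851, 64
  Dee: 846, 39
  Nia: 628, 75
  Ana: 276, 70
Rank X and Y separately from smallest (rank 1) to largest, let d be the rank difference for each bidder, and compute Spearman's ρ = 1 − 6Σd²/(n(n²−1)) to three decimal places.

-0.300

Ranks of variable 1: 2, 5, 4, 3, 1
Ranks of variable 2: 2, 3, 1, 5, 4
d = r₁ − r₂: 0, 2, 3, -2, -3
d²: 0, 4, 9, 4, 9; Σd² = 26
ρ = 1 − 6·26/(5·24) = 1 − 156/120 = -0.300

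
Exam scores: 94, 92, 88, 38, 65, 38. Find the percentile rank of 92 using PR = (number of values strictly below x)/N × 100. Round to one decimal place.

N = 6.
Strictly below 92: 4. Equal to 92: 1.
PR = 4/6 × 100 = 66.7

66.7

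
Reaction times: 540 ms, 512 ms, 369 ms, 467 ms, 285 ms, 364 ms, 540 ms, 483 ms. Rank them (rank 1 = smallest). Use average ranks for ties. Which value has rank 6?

512

Sorted (ascending): 285, 364, 369, 467, 483, 512, 540, 540
The 2 values of 540 occupy positions 7–8 → average rank (7+8)/2 = 7.5.
Rank 6 → value 512.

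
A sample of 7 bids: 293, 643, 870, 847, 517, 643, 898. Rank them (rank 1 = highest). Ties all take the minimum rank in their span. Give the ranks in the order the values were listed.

Sorted (descending): 898, 870, 847, 643, 643, 517, 293
The 2 values of 643 occupy positions 4–5 → each gets rank 4.

7, 4, 2, 3, 6, 4, 1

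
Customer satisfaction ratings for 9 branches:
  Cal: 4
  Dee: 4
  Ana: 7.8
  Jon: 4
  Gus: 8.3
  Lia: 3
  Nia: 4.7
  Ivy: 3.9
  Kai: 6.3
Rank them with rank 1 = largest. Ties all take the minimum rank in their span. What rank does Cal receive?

Sorted (descending): 8.3, 7.8, 6.3, 4.7, 4, 4, 4, 3.9, 3
The 3 values of 4 occupy positions 5–7 → each gets rank 5.
Cal has value 4 → rank 5.

5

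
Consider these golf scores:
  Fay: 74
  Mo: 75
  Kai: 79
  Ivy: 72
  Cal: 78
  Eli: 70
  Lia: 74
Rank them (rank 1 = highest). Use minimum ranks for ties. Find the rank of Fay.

Sorted (descending): 79, 78, 75, 74, 74, 72, 70
The 2 values of 74 occupy positions 4–5 → each gets rank 4.
Fay has value 74 → rank 4.

4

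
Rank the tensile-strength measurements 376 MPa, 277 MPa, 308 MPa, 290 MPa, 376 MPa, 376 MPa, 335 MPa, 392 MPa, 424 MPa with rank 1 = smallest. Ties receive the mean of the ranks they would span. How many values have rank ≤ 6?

Sorted (ascending): 277, 290, 308, 335, 376, 376, 376, 392, 424
The 3 values of 376 occupy positions 5–7 → average rank 6.
Ranks ≤ 6: {1, 2, 3, 4, 6, 6, 6} → 7 values.

7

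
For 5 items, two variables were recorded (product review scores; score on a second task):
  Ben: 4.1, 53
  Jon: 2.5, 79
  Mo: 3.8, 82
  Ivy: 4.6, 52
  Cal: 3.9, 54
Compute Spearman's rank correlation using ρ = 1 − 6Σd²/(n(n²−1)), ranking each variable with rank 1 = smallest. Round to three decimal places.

-0.900

Ranks of variable 1: 4, 1, 2, 5, 3
Ranks of variable 2: 2, 4, 5, 1, 3
d = r₁ − r₂: 2, -3, -3, 4, 0
d²: 4, 9, 9, 16, 0; Σd² = 38
ρ = 1 − 6·38/(5·24) = 1 − 228/120 = -0.900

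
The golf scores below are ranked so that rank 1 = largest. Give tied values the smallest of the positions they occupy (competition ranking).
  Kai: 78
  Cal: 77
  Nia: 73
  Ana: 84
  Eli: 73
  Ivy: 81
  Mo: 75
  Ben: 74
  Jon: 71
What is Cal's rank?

Sorted (descending): 84, 81, 78, 77, 75, 74, 73, 73, 71
The 2 values of 73 occupy positions 7–8 → each gets rank 7.
Cal has value 77 → rank 4.

4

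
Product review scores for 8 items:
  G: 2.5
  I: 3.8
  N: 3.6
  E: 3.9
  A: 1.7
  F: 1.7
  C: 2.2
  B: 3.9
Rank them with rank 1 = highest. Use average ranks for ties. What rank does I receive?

Sorted (descending): 3.9, 3.9, 3.8, 3.6, 2.5, 2.2, 1.7, 1.7
The 2 values of 3.9 occupy positions 1–2 → average rank (1+2)/2 = 1.5.
The 2 values of 1.7 occupy positions 7–8 → average rank (7+8)/2 = 7.5.
I has value 3.8 → rank 3.

3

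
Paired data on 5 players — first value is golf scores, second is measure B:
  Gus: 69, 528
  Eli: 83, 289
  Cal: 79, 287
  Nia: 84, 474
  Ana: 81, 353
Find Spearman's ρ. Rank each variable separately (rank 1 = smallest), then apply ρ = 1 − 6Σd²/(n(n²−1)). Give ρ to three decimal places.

-0.100

Ranks of variable 1: 1, 4, 2, 5, 3
Ranks of variable 2: 5, 2, 1, 4, 3
d = r₁ − r₂: -4, 2, 1, 1, 0
d²: 16, 4, 1, 1, 0; Σd² = 22
ρ = 1 − 6·22/(5·24) = 1 − 132/120 = -0.100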